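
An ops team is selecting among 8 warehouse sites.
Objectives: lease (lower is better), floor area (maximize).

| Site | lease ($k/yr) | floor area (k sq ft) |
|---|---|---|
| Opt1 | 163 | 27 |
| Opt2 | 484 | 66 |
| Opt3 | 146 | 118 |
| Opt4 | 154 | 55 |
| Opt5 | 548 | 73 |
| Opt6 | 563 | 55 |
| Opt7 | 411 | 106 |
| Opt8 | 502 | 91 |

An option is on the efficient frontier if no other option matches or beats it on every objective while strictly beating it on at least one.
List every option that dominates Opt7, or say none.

Opt3

Opt3: lease 146≤411, floor area 118≥106 — dominates Opt7.
Others (Opt1, Opt2, Opt4, Opt5, Opt6, Opt8) are each worse than Opt7 on at least one objective.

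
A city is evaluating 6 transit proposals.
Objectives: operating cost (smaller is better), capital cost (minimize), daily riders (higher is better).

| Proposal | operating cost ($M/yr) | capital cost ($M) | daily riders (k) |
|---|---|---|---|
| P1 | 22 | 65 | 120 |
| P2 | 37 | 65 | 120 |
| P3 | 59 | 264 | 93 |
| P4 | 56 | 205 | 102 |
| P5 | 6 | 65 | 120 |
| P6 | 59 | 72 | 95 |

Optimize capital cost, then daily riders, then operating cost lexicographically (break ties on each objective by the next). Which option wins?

P5

First minimize capital cost: best is 65, kept {P1, P2, P5}.
Then maximize daily riders: best is 120, kept {P1, P2, P5}.
Then minimize operating cost: best is 6, kept {P5}.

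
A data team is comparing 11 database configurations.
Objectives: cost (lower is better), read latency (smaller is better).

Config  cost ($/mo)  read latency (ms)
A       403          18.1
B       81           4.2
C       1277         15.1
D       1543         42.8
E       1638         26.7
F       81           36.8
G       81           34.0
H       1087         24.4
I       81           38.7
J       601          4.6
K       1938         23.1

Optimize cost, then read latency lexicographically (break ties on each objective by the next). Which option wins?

First minimize cost: best is 81, kept {B, F, G, I}.
Then minimize read latency: best is 4.2, kept {B}.

B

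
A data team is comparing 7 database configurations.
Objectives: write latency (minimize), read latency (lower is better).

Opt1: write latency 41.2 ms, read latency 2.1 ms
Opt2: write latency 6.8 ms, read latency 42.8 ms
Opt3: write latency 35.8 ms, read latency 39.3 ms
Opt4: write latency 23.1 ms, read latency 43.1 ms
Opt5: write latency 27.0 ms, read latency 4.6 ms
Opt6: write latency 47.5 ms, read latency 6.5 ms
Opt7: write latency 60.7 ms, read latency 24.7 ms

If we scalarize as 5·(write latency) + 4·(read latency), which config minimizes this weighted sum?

Opt1: 5·41.2 + 4·2.1 = 214.4
Opt2: 5·6.8 + 4·42.8 = 205.2
Opt3: 5·35.8 + 4·39.3 = 336.2
Opt4: 5·23.1 + 4·43.1 = 287.9
Opt5: 5·27.0 + 4·4.6 = 153.4
Opt6: 5·47.5 + 4·6.5 = 263.5
Opt7: 5·60.7 + 4·24.7 = 402.3
Lowest: Opt5 at 153.4.

Opt5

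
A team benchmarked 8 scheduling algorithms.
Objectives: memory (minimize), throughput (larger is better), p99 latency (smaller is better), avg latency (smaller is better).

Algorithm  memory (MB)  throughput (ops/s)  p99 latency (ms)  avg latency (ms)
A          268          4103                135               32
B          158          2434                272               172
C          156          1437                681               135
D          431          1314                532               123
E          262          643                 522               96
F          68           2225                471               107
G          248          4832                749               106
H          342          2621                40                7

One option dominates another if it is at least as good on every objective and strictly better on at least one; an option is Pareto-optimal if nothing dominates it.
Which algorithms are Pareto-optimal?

A, B, E, F, G, H

A: not dominated.
B: not dominated.
C: dominated by F (memory 68≤156, throughput 2225≥1437, p99 latency 471≤681, avg latency 107≤135).
D: dominated by A (memory 268≤431, throughput 4103≥1314, p99 latency 135≤532, avg latency 32≤123).
E: not dominated.
F: not dominated (best memory).
G: not dominated (best throughput).
H: not dominated (best p99 latency).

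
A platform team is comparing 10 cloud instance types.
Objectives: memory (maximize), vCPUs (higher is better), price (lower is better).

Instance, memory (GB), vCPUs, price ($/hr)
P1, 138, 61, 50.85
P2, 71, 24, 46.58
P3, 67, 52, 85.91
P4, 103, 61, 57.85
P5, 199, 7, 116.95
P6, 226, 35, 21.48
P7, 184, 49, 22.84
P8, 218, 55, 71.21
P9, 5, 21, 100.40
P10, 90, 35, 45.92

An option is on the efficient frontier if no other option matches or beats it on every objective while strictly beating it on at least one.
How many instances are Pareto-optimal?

4

P1: not dominated.
P2: dominated by P6 (memory 226≥71, vCPUs 35≥24, price 21.48≤46.58).
P3: dominated by P1 (memory 138≥67, vCPUs 61≥52, price 50.85≤85.91).
P4: dominated by P1 (memory 138≥103, vCPUs 61≥61, price 50.85≤57.85).
P5: dominated by P6 (memory 226≥199, vCPUs 35≥7, price 21.48≤116.95).
P6: not dominated (best memory).
P7: not dominated.
P8: not dominated.
P9: dominated by P1 (memory 138≥5, vCPUs 61≥21, price 50.85≤100.40).
P10: dominated by P6 (memory 226≥90, vCPUs 35≥35, price 21.48≤45.92).
Pareto-optimal: P1, P6, P7, P8 → 4.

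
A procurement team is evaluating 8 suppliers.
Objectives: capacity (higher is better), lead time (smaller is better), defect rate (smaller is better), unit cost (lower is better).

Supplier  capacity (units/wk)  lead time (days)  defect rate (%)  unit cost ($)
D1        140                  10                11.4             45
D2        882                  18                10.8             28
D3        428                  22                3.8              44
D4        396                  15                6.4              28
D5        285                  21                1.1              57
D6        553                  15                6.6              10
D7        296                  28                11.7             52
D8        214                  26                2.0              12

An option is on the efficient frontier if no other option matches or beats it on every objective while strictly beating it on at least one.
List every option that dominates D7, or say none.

D2: capacity 882≥296, lead time 18≤28, defect rate 10.8≤11.7, unit cost 28≤52 — dominates D7.
D3: capacity 428≥296, lead time 22≤28, defect rate 3.8≤11.7, unit cost 44≤52 — dominates D7.
D4: capacity 396≥296, lead time 15≤28, defect rate 6.4≤11.7, unit cost 28≤52 — dominates D7.
D6: capacity 553≥296, lead time 15≤28, defect rate 6.6≤11.7, unit cost 10≤52 — dominates D7.
Others (D1, D5, D8) are each worse than D7 on at least one objective.

D2, D3, D4, D6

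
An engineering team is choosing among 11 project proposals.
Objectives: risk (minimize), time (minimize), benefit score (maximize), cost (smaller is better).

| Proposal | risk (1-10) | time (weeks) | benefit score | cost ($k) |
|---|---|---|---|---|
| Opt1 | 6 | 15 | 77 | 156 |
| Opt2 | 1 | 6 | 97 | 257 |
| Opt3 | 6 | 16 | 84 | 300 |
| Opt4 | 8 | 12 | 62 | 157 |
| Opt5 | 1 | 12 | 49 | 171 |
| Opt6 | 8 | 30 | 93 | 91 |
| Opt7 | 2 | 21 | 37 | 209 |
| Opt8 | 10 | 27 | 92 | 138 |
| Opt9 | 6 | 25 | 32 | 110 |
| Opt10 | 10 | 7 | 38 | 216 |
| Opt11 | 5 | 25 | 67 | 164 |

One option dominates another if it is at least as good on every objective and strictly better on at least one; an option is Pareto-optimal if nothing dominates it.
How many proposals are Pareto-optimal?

Opt1: not dominated.
Opt2: not dominated (best time).
Opt3: dominated by Opt2 (risk 1≤6, time 6≤16, benefit score 97≥84, cost 257≤300).
Opt4: not dominated.
Opt5: not dominated.
Opt6: not dominated (best cost).
Opt7: dominated by Opt5 (risk 1≤2, time 12≤21, benefit score 49≥37, cost 171≤209).
Opt8: not dominated.
Opt9: not dominated.
Opt10: not dominated.
Opt11: not dominated.
Pareto-optimal: Opt1, Opt2, Opt4, Opt5, Opt6, Opt8, Opt9, Opt10, Opt11 → 9.

9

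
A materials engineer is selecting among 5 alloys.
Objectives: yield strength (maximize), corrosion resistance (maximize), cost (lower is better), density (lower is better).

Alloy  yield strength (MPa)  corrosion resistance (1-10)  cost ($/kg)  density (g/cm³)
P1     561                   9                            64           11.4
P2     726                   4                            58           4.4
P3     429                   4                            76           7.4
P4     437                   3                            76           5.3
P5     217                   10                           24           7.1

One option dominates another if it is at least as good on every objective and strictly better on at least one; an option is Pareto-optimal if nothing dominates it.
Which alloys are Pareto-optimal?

P1, P2, P5

P1: not dominated.
P2: not dominated (best yield strength).
P3: dominated by P2 (yield strength 726≥429, corrosion resistance 4≥4, cost 58≤76, density 4.4≤7.4).
P4: dominated by P2 (yield strength 726≥437, corrosion resistance 4≥3, cost 58≤76, density 4.4≤5.3).
P5: not dominated (best corrosion resistance).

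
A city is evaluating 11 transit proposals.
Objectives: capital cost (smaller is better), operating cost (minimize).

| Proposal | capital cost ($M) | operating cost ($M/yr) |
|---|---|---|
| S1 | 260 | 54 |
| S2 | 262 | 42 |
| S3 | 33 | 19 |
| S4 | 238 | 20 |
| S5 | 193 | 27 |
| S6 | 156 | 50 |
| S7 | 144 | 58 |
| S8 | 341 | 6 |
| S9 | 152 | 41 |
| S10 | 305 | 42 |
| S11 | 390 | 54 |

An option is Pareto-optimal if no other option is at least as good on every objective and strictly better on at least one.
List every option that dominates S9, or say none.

S3

S3: capital cost 33≤152, operating cost 19≤41 — dominates S9.
Others (S1, S2, S4, S5, S6, S7, S8, S10, S11) are each worse than S9 on at least one objective.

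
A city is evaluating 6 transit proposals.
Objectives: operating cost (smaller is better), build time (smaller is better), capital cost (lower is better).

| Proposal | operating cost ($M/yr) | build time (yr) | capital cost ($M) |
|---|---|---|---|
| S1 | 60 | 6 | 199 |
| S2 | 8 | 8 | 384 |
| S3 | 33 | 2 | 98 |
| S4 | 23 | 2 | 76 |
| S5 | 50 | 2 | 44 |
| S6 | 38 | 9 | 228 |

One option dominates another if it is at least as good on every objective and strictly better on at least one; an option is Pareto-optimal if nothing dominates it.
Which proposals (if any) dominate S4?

S1: worse on operating cost (60 vs 23).
S2: worse on build time (8 vs 2).
S3: worse on operating cost (33 vs 23).
S5: worse on operating cost (50 vs 23).
S6: worse on operating cost (38 vs 23).
No option dominates S4.

none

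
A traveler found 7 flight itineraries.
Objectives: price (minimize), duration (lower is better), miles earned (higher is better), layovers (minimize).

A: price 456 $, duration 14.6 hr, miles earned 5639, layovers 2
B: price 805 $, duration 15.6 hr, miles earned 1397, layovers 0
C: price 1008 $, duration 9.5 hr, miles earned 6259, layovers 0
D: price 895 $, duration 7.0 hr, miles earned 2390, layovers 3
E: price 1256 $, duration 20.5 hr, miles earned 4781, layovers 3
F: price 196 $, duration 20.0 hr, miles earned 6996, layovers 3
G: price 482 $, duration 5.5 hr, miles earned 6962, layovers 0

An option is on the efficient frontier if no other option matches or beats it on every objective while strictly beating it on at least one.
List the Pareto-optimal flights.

A: not dominated.
B: dominated by G (price 482≤805, duration 5.5≤15.6, miles earned 6962≥1397, layovers 0≤0).
C: dominated by G (price 482≤1008, duration 5.5≤9.5, miles earned 6962≥6259, layovers 0≤0).
D: dominated by G (price 482≤895, duration 5.5≤7.0, miles earned 6962≥2390, layovers 0≤3).
E: dominated by A (price 456≤1256, duration 14.6≤20.5, miles earned 5639≥4781, layovers 2≤3).
F: not dominated (best price).
G: not dominated (best duration).

A, F, G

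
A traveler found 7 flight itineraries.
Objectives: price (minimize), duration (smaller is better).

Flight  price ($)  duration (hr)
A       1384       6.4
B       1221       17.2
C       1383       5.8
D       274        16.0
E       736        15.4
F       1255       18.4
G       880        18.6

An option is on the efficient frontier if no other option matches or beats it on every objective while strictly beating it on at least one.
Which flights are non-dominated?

A: dominated by C (price 1383≤1384, duration 5.8≤6.4).
B: dominated by D (price 274≤1221, duration 16.0≤17.2).
C: not dominated (best duration).
D: not dominated (best price).
E: not dominated.
F: dominated by B (price 1221≤1255, duration 17.2≤18.4).
G: dominated by D (price 274≤880, duration 16.0≤18.6).

C, D, E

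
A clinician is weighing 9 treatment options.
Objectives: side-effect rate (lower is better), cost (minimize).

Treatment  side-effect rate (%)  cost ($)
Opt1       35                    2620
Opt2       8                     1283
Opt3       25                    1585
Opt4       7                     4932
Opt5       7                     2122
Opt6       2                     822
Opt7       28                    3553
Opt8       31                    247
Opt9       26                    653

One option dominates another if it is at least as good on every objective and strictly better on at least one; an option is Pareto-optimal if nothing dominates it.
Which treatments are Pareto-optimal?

Opt1: dominated by Opt2 (side-effect rate 8≤35, cost 1283≤2620).
Opt2: dominated by Opt6 (side-effect rate 2≤8, cost 822≤1283).
Opt3: dominated by Opt2 (side-effect rate 8≤25, cost 1283≤1585).
Opt4: dominated by Opt5 (side-effect rate 7≤7, cost 2122≤4932).
Opt5: dominated by Opt6 (side-effect rate 2≤7, cost 822≤2122).
Opt6: not dominated (best side-effect rate).
Opt7: dominated by Opt2 (side-effect rate 8≤28, cost 1283≤3553).
Opt8: not dominated (best cost).
Opt9: not dominated.

Opt6, Opt8, Opt9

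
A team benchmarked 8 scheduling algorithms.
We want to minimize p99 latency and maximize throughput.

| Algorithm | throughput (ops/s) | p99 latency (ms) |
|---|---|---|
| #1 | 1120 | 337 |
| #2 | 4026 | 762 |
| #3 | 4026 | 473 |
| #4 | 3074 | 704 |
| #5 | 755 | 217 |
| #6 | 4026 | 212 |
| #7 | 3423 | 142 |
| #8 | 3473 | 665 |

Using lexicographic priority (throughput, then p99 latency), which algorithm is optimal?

#6

First maximize throughput: best is 4026, kept {#2, #3, #6}.
Then minimize p99 latency: best is 212, kept {#6}.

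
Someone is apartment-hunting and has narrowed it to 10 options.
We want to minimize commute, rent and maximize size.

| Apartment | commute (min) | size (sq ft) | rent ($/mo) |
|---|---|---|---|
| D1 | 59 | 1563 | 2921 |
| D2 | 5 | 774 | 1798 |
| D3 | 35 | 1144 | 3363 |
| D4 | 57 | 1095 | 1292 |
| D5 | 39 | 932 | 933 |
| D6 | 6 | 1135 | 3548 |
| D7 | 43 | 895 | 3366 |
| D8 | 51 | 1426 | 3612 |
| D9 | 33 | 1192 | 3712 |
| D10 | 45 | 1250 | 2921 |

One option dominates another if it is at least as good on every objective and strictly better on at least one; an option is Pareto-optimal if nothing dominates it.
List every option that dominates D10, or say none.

none

D1: worse on commute (59 vs 45).
D2: worse on size (774 vs 1250).
D3: worse on size (1144 vs 1250).
D4: worse on commute (57 vs 45).
D5: worse on size (932 vs 1250).
D6: worse on size (1135 vs 1250).
D7: worse on size (895 vs 1250).
D8: worse on commute (51 vs 45).
D9: worse on size (1192 vs 1250).
No option dominates D10.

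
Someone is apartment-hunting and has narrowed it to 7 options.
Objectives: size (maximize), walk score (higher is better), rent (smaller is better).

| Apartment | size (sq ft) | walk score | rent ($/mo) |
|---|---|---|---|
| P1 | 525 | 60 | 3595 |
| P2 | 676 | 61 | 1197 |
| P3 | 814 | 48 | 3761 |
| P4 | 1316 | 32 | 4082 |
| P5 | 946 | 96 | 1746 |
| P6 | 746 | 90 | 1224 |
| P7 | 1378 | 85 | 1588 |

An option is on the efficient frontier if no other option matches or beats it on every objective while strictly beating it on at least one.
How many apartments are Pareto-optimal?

P1: dominated by P2 (size 676≥525, walk score 61≥60, rent 1197≤3595).
P2: not dominated (best rent).
P3: dominated by P5 (size 946≥814, walk score 96≥48, rent 1746≤3761).
P4: dominated by P7 (size 1378≥1316, walk score 85≥32, rent 1588≤4082).
P5: not dominated (best walk score).
P6: not dominated.
P7: not dominated (best size).
Pareto-optimal: P2, P5, P6, P7 → 4.

4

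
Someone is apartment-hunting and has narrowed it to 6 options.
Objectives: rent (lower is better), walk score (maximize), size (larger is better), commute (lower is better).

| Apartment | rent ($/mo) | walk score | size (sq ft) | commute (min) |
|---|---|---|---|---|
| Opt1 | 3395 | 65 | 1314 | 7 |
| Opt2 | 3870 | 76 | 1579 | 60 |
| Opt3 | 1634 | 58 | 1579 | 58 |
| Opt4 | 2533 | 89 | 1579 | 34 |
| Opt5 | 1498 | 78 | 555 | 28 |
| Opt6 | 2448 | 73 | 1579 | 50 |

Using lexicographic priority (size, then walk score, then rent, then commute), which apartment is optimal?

First maximize size: best is 1579, kept {Opt2, Opt3, Opt4, Opt6}.
Then maximize walk score: best is 89, kept {Opt4}.

Opt4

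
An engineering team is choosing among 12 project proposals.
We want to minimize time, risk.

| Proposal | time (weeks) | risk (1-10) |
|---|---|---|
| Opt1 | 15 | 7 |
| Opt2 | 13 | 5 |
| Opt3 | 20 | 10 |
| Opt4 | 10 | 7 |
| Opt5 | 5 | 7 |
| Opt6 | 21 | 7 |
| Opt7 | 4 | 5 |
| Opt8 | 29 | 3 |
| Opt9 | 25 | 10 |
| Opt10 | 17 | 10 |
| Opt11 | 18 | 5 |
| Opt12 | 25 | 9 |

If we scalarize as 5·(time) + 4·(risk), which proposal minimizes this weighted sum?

Opt1: 5·15 + 4·7 = 103
Opt2: 5·13 + 4·5 = 85
Opt3: 5·20 + 4·10 = 140
Opt4: 5·10 + 4·7 = 78
Opt5: 5·5 + 4·7 = 53
Opt6: 5·21 + 4·7 = 133
Opt7: 5·4 + 4·5 = 40
Opt8: 5·29 + 4·3 = 157
Opt9: 5·25 + 4·10 = 165
Opt10: 5·17 + 4·10 = 125
Opt11: 5·18 + 4·5 = 110
Opt12: 5·25 + 4·9 = 161
Lowest: Opt7 at 40.

Opt7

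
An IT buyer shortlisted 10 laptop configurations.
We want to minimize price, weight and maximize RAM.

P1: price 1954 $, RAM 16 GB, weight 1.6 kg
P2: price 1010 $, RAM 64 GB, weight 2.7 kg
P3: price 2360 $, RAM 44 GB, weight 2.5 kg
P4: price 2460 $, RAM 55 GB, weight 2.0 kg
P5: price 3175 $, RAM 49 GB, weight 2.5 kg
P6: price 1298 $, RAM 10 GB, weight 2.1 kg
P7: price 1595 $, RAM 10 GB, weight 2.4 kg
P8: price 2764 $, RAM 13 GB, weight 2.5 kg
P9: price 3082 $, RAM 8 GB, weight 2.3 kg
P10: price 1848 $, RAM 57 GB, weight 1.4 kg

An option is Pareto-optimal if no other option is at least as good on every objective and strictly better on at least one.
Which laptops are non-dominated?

P1: dominated by P10 (price 1848≤1954, RAM 57≥16, weight 1.4≤1.6).
P2: not dominated (best price).
P3: dominated by P10 (price 1848≤2360, RAM 57≥44, weight 1.4≤2.5).
P4: dominated by P10 (price 1848≤2460, RAM 57≥55, weight 1.4≤2.0).
P5: dominated by P4 (price 2460≤3175, RAM 55≥49, weight 2.0≤2.5).
P6: not dominated.
P7: dominated by P6 (price 1298≤1595, RAM 10≥10, weight 2.1≤2.4).
P8: dominated by P1 (price 1954≤2764, RAM 16≥13, weight 1.6≤2.5).
P9: dominated by P1 (price 1954≤3082, RAM 16≥8, weight 1.6≤2.3).
P10: not dominated (best weight).

P2, P6, P10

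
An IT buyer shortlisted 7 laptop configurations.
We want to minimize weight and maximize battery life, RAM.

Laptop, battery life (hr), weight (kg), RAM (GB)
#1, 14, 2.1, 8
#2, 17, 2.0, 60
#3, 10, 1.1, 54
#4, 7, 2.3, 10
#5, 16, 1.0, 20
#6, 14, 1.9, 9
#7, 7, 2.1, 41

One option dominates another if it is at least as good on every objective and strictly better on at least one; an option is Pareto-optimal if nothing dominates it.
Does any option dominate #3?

#1: worse on weight (2.1 vs 1.1).
#2: worse on weight (2.0 vs 1.1).
#4: worse on battery life (7 vs 10).
#5: worse on RAM (20 vs 54).
#6: worse on weight (1.9 vs 1.1).
#7: worse on battery life (7 vs 10).
No option is at least as good as #3 on every objective and strictly better on one.

No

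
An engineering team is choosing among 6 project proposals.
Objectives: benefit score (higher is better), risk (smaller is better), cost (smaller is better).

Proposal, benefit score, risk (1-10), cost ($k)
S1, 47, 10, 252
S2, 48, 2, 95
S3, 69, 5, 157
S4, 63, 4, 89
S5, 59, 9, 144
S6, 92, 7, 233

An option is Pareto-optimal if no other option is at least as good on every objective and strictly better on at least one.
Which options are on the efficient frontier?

S2, S3, S4, S6

S1: dominated by S2 (benefit score 48≥47, risk 2≤10, cost 95≤252).
S2: not dominated (best risk).
S3: not dominated.
S4: not dominated (best cost).
S5: dominated by S4 (benefit score 63≥59, risk 4≤9, cost 89≤144).
S6: not dominated (best benefit score).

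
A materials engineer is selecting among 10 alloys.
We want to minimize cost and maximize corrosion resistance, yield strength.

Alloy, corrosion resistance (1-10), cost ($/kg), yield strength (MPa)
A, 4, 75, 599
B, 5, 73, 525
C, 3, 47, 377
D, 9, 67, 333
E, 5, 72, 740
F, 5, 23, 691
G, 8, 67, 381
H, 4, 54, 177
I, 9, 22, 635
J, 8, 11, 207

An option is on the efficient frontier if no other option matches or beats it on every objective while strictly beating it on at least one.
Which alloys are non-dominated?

A: dominated by E (corrosion resistance 5≥4, cost 72≤75, yield strength 740≥599).
B: dominated by E (corrosion resistance 5≥5, cost 72≤73, yield strength 740≥525).
C: dominated by F (corrosion resistance 5≥3, cost 23≤47, yield strength 691≥377).
D: dominated by I (corrosion resistance 9≥9, cost 22≤67, yield strength 635≥333).
E: not dominated (best yield strength).
F: not dominated.
G: dominated by I (corrosion resistance 9≥8, cost 22≤67, yield strength 635≥381).
H: dominated by F (corrosion resistance 5≥4, cost 23≤54, yield strength 691≥177).
I: not dominated.
J: not dominated (best cost).

E, F, I, J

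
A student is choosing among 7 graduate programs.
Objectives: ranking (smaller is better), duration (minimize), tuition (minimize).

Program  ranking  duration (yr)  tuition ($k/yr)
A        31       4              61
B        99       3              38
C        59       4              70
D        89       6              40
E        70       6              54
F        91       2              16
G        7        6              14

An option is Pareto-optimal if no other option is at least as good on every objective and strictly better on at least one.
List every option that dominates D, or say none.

G: ranking 7≤89, duration 6≤6, tuition 14≤40 — dominates D.
Others (A, B, C, E, F) are each worse than D on at least one objective.

G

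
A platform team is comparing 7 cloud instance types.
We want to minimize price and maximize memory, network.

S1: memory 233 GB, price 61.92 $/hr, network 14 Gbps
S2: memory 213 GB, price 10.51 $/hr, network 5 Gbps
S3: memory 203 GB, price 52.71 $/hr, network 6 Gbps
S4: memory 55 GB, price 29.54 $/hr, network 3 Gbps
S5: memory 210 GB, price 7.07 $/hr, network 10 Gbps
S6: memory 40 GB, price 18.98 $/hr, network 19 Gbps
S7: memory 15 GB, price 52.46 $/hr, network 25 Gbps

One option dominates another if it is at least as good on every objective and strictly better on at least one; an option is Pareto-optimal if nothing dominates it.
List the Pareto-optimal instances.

S1, S2, S5, S6, S7

S1: not dominated (best memory).
S2: not dominated.
S3: dominated by S5 (memory 210≥203, price 7.07≤52.71, network 10≥6).
S4: dominated by S2 (memory 213≥55, price 10.51≤29.54, network 5≥3).
S5: not dominated (best price).
S6: not dominated.
S7: not dominated (best network).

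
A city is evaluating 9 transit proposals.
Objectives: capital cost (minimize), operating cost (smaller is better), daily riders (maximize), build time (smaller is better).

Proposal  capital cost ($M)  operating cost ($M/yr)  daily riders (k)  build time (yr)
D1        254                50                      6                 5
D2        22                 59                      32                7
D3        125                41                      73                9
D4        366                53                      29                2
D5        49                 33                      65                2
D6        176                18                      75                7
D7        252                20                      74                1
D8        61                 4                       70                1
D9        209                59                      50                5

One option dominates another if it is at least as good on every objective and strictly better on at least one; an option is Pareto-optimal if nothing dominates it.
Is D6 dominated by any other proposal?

No

D1: worse on capital cost (254 vs 176).
D2: worse on operating cost (59 vs 18).
D3: worse on operating cost (41 vs 18).
D4: worse on capital cost (366 vs 176).
D5: worse on operating cost (33 vs 18).
D7: worse on capital cost (252 vs 176).
D8: worse on daily riders (70 vs 75).
D9: worse on capital cost (209 vs 176).
No option is at least as good as D6 on every objective and strictly better on one.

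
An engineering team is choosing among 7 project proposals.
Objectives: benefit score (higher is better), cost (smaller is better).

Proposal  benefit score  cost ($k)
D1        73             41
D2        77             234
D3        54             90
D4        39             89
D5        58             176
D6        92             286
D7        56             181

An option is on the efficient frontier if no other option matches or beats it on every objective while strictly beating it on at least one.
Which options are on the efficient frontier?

D1: not dominated (best cost).
D2: not dominated.
D3: dominated by D1 (benefit score 73≥54, cost 41≤90).
D4: dominated by D1 (benefit score 73≥39, cost 41≤89).
D5: dominated by D1 (benefit score 73≥58, cost 41≤176).
D6: not dominated (best benefit score).
D7: dominated by D1 (benefit score 73≥56, cost 41≤181).

D1, D2, D6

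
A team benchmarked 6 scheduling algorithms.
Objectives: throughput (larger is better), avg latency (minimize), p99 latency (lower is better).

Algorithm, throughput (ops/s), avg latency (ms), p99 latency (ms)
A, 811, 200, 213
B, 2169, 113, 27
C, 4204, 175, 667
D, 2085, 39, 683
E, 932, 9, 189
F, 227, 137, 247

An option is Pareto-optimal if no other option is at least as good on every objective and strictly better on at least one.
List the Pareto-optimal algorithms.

B, C, D, E

A: dominated by B (throughput 2169≥811, avg latency 113≤200, p99 latency 27≤213).
B: not dominated (best p99 latency).
C: not dominated (best throughput).
D: not dominated.
E: not dominated (best avg latency).
F: dominated by B (throughput 2169≥227, avg latency 113≤137, p99 latency 27≤247).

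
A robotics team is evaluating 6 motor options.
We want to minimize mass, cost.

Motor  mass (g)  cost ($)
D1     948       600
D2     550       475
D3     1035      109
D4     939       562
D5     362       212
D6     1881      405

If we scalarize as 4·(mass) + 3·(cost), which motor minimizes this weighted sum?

D5

D1: 4·948 + 3·600 = 5592
D2: 4·550 + 3·475 = 3625
D3: 4·1035 + 3·109 = 4467
D4: 4·939 + 3·562 = 5442
D5: 4·362 + 3·212 = 2084
D6: 4·1881 + 3·405 = 8739
Lowest: D5 at 2084.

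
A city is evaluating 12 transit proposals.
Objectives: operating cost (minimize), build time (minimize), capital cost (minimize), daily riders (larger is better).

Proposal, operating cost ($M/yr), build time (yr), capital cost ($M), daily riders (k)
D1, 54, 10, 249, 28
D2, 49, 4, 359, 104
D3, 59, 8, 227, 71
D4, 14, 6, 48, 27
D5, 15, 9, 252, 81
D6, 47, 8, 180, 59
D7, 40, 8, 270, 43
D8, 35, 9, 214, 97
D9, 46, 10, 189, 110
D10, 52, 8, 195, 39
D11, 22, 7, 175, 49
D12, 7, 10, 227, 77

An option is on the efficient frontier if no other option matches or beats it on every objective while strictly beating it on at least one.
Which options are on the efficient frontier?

D2, D3, D4, D5, D6, D8, D9, D11, D12

D1: dominated by D6 (operating cost 47≤54, build time 8≤10, capital cost 180≤249, daily riders 59≥28).
D2: not dominated (best build time).
D3: not dominated.
D4: not dominated (best capital cost).
D5: not dominated.
D6: not dominated.
D7: dominated by D11 (operating cost 22≤40, build time 7≤8, capital cost 175≤270, daily riders 49≥43).
D8: not dominated.
D9: not dominated (best daily riders).
D10: dominated by D6 (operating cost 47≤52, build time 8≤8, capital cost 180≤195, daily riders 59≥39).
D11: not dominated.
D12: not dominated (best operating cost).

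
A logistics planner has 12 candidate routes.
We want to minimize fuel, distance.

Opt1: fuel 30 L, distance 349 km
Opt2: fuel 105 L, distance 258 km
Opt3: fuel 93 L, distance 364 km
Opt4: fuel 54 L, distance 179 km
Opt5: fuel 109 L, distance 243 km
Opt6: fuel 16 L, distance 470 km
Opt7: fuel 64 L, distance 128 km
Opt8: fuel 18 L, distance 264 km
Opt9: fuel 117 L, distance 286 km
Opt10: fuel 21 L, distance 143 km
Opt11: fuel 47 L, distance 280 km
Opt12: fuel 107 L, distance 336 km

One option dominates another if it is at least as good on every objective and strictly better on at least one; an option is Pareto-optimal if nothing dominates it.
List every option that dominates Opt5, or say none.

Opt4, Opt7, Opt10

Opt4: fuel 54≤109, distance 179≤243 — dominates Opt5.
Opt7: fuel 64≤109, distance 128≤243 — dominates Opt5.
Opt10: fuel 21≤109, distance 143≤243 — dominates Opt5.
Others (Opt1, Opt2, Opt3, Opt6, Opt8, Opt9, Opt11, Opt12) are each worse than Opt5 on at least one objective.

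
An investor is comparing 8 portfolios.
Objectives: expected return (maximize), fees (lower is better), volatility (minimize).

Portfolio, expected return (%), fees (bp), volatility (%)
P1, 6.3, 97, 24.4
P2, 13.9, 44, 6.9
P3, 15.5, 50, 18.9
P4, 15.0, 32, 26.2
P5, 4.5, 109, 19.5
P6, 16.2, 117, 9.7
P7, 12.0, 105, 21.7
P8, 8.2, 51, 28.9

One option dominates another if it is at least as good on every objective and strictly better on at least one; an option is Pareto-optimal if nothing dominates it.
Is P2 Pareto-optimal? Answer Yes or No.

Yes

P1: worse on expected return (6.3 vs 13.9).
P3: worse on fees (50 vs 44).
P4: worse on volatility (26.2 vs 6.9).
P5: worse on expected return (4.5 vs 13.9).
P6: worse on fees (117 vs 44).
P7: worse on expected return (12.0 vs 13.9).
P8: worse on expected return (8.2 vs 13.9).
No option is at least as good as P2 on every objective and strictly better on one.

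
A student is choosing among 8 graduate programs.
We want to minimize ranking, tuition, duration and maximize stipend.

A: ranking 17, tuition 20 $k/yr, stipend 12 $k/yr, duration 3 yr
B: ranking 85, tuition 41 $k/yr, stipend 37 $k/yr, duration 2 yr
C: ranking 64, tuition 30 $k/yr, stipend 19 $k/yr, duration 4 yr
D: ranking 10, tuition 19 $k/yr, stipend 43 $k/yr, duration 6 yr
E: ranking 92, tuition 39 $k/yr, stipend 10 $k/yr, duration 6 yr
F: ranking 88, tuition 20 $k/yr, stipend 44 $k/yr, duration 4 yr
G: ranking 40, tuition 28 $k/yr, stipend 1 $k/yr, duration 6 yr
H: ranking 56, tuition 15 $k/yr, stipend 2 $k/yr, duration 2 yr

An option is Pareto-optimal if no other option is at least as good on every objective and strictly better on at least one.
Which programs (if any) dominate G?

A: ranking 17≤40, tuition 20≤28, stipend 12≥1, duration 3≤6 — dominates G.
D: ranking 10≤40, tuition 19≤28, stipend 43≥1, duration 6≤6 — dominates G.
Others (B, C, E, F, H) are each worse than G on at least one objective.

A, D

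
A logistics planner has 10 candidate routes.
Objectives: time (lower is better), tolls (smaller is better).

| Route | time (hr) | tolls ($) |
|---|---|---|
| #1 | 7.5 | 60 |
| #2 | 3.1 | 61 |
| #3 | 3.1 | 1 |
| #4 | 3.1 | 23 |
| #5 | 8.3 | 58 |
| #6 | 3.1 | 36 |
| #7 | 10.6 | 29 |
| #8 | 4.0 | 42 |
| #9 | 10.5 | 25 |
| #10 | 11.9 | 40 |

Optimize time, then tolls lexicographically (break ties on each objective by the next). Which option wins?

#3

First minimize time: best is 3.1, kept {#2, #3, #4, #6}.
Then minimize tolls: best is 1, kept {#3}.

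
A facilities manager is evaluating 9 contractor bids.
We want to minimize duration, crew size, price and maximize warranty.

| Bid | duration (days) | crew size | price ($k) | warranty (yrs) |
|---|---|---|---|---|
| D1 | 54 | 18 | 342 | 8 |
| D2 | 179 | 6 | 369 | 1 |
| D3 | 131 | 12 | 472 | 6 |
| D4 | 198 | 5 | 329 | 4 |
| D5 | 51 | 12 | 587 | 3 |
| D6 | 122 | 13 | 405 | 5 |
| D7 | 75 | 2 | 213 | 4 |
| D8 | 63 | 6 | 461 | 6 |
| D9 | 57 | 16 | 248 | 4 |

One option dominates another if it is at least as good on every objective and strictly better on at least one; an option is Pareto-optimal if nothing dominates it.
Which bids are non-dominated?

D1, D5, D6, D7, D8, D9

D1: not dominated (best warranty).
D2: dominated by D7 (duration 75≤179, crew size 2≤6, price 213≤369, warranty 4≥1).
D3: dominated by D8 (duration 63≤131, crew size 6≤12, price 461≤472, warranty 6≥6).
D4: dominated by D7 (duration 75≤198, crew size 2≤5, price 213≤329, warranty 4≥4).
D5: not dominated (best duration).
D6: not dominated.
D7: not dominated (best crew size).
D8: not dominated.
D9: not dominated.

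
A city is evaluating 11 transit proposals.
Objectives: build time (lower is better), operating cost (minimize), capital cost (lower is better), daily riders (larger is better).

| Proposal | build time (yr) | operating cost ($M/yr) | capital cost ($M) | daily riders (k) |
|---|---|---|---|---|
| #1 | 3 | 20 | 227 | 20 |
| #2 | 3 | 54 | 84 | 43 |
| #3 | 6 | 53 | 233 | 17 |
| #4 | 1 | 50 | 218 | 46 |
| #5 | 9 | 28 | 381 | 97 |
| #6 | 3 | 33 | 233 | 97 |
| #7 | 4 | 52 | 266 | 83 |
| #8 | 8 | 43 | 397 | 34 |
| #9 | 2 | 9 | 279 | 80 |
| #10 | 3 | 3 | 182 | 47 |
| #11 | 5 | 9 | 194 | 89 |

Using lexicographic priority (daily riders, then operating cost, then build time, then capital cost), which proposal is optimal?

First maximize daily riders: best is 97, kept {#5, #6}.
Then minimize operating cost: best is 28, kept {#5}.

#5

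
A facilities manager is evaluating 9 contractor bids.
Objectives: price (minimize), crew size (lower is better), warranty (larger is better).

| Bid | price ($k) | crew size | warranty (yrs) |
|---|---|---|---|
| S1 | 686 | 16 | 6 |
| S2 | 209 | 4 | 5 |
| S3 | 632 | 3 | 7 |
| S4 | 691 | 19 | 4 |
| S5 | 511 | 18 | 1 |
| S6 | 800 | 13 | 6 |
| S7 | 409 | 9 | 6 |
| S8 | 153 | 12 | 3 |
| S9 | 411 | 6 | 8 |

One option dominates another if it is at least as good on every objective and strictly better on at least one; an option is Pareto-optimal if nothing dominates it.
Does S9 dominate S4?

S9 vs S4: price 411≤691, crew size 6≤19, warranty 8≥4 — S9 is at least as good on every objective with at least one strict improvement.

Yes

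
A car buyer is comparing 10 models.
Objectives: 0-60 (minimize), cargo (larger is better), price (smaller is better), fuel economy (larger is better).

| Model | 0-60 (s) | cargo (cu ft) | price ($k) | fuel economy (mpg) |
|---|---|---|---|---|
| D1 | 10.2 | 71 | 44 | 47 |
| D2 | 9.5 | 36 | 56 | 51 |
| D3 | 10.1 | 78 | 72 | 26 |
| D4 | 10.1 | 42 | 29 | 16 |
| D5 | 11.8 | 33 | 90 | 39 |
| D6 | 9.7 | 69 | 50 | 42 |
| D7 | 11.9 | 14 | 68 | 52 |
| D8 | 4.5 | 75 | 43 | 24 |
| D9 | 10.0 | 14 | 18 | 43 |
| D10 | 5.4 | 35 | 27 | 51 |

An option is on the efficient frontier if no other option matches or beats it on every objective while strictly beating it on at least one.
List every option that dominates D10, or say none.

D1: worse on 0-60 (10.2 vs 5.4).
D2: worse on 0-60 (9.5 vs 5.4).
D3: worse on 0-60 (10.1 vs 5.4).
D4: worse on 0-60 (10.1 vs 5.4).
D5: worse on 0-60 (11.8 vs 5.4).
D6: worse on 0-60 (9.7 vs 5.4).
D7: worse on 0-60 (11.9 vs 5.4).
D8: worse on price (43 vs 27).
D9: worse on 0-60 (10.0 vs 5.4).
No option dominates D10.

none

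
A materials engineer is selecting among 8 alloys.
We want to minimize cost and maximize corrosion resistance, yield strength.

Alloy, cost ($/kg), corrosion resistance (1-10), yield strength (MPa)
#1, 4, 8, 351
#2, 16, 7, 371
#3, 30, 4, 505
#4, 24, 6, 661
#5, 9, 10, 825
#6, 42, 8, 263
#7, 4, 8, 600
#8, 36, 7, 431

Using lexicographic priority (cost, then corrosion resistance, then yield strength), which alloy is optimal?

First minimize cost: best is 4, kept {#1, #7}.
Then maximize corrosion resistance: best is 8, kept {#1, #7}.
Then maximize yield strength: best is 600, kept {#7}.

#7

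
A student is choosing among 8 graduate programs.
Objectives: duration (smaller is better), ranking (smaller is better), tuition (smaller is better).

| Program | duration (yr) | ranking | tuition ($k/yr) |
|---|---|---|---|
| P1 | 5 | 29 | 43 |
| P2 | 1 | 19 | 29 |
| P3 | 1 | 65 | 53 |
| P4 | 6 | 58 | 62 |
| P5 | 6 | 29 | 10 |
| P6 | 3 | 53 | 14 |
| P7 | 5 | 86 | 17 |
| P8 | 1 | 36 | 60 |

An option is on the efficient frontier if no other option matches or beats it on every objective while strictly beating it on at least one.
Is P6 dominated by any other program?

P1: worse on duration (5 vs 3).
P2: worse on tuition (29 vs 14).
P3: worse on ranking (65 vs 53).
P4: worse on duration (6 vs 3).
P5: worse on duration (6 vs 3).
P7: worse on duration (5 vs 3).
P8: worse on tuition (60 vs 14).
No option is at least as good as P6 on every objective and strictly better on one.

No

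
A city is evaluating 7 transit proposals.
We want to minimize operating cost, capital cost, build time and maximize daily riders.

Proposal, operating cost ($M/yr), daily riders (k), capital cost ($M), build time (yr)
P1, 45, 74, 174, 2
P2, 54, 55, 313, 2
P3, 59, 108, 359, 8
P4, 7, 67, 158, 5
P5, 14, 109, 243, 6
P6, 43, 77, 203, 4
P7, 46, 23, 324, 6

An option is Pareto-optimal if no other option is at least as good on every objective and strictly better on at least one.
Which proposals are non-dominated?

P1, P4, P5, P6

P1: not dominated.
P2: dominated by P1 (operating cost 45≤54, daily riders 74≥55, capital cost 174≤313, build time 2≤2).
P3: dominated by P5 (operating cost 14≤59, daily riders 109≥108, capital cost 243≤359, build time 6≤8).
P4: not dominated (best operating cost).
P5: not dominated (best daily riders).
P6: not dominated.
P7: dominated by P1 (operating cost 45≤46, daily riders 74≥23, capital cost 174≤324, build time 2≤6).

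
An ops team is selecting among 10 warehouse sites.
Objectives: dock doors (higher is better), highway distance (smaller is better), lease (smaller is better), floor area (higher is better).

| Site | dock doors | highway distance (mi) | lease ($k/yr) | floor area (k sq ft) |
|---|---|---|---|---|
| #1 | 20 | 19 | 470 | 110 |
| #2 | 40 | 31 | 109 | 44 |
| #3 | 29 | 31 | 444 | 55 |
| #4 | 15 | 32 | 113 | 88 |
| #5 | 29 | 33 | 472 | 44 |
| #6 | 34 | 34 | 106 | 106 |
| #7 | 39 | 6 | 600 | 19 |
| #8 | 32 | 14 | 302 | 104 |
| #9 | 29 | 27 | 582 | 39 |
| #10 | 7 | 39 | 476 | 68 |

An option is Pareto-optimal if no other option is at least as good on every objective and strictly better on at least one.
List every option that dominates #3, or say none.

#8: dock doors 32≥29, highway distance 14≤31, lease 302≤444, floor area 104≥55 — dominates #3.
Others (#1, #2, #4, #5, #6, #7, #9, #10) are each worse than #3 on at least one objective.

#8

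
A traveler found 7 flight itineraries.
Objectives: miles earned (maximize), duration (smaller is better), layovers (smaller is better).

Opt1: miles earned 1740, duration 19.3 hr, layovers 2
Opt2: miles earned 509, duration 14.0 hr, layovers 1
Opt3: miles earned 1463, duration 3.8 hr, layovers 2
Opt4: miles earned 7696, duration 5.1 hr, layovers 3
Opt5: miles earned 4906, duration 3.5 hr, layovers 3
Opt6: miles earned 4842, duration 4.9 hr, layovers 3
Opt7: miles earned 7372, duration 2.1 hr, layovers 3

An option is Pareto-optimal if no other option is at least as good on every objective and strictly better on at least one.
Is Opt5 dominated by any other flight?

Yes

Opt7 vs Opt5: miles earned 7372≥4906, duration 2.1≤3.5, layovers 3≤3 — Opt7 is at least as good on every objective and strictly better on at least one, so Opt7 dominates Opt5.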